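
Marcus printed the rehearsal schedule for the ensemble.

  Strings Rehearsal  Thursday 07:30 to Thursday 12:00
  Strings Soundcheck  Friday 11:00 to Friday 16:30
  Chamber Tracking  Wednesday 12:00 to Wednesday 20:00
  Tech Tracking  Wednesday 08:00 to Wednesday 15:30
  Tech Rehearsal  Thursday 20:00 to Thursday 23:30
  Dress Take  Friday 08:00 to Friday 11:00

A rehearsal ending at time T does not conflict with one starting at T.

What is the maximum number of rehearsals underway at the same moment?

2

Walk through starts and ends in time order (an end at T is processed before a start at T):
Wednesday 08:00 start Tech Tracking → 1
Wednesday 12:00 start Chamber Tracking → 2
Wednesday 15:30 end Tech Tracking → 1
Wednesday 20:00 end Chamber Tracking → 0
Thursday 07:30 start Strings Rehearsal → 1
Thursday 12:00 end Strings Rehearsal → 0
Thursday 20:00 start Tech Rehearsal → 1
Thursday 23:30 end Tech Rehearsal → 0
Friday 08:00 start Dress Take → 1
Friday 11:00 end Dress Take → 0
Friday 11:00 start Strings Soundcheck → 1
Friday 16:30 end Strings Soundcheck → 0
Peak is 2, at Wednesday 12:00 (Chamber Tracking, Tech Tracking).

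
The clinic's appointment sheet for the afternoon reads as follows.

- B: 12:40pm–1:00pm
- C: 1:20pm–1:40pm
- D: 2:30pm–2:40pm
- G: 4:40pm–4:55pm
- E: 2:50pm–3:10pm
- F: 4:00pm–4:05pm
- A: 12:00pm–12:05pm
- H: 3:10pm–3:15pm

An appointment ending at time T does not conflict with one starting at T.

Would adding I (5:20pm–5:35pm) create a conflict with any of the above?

No — it doesn't clash with anything

A: ends 12:05pm at or before I starts 5:20pm → clear.
B: ends 1:00pm at or before I starts 5:20pm → clear.
C: ends 1:40pm at or before I starts 5:20pm → clear.
D: ends 2:40pm at or before I starts 5:20pm → clear.
E: ends 3:10pm at or before I starts 5:20pm → clear.
H: ends 3:15pm at or before I starts 5:20pm → clear.
F: ends 4:05pm at or before I starts 5:20pm → clear.
G: ends 4:55pm at or before I starts 5:20pm → clear.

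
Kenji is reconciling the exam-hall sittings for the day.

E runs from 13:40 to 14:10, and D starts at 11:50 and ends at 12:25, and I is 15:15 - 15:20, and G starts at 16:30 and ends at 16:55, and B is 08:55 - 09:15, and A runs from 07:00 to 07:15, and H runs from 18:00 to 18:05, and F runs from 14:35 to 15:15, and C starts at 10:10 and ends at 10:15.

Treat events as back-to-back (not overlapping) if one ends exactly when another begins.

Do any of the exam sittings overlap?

No

Two intervals overlap when each starts before the other ends.
Sorted by start: A, B, C, D, E, F, I, G, H.
B starts after A ends, so A has no further overlaps.
C starts after B ends, so B has no further overlaps.
D starts after C ends, so C has no further overlaps.
E starts after D ends, so D has no further overlaps.
F starts after E ends, so E has no further overlaps.
I starts exactly when F ends (back-to-back, no overlap), so F has no further overlaps.
G starts after I ends, so I has no further overlaps.
H starts after G ends.
Every pair is clear; the schedule has no overlaps.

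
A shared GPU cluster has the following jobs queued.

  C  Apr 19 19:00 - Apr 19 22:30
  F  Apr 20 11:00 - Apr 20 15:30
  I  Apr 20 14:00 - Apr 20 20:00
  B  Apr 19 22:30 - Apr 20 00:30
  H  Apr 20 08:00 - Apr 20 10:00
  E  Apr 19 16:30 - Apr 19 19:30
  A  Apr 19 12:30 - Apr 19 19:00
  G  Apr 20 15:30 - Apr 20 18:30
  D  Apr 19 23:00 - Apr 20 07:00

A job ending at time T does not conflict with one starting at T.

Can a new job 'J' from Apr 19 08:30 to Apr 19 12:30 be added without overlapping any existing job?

A: starts Apr 19 12:30 at or after J ends Apr 19 12:30 → clear.
E: starts Apr 19 16:30 at or after J ends Apr 19 12:30 → clear.
C: starts Apr 19 19:00 at or after J ends Apr 19 12:30 → clear.
B: starts Apr 19 22:30 at or after J ends Apr 19 12:30 → clear.
D: starts Apr 19 23:00 at or after J ends Apr 19 12:30 → clear.
H: starts Apr 20 08:00 at or after J ends Apr 19 12:30 → clear.
F: starts Apr 20 11:00 at or after J ends Apr 19 12:30 → clear.
I: starts Apr 20 14:00 at or after J ends Apr 19 12:30 → clear.
G: starts Apr 20 15:30 at or after J ends Apr 19 12:30 → clear.

Yes — the slot is free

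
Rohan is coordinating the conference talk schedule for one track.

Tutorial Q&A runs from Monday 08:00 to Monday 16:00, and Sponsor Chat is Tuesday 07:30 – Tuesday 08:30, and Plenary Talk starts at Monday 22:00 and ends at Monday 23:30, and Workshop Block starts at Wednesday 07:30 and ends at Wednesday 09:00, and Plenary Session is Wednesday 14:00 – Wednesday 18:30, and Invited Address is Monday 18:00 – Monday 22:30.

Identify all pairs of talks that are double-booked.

Invited Address & Plenary Talk

Check each pair: they overlap iff neither finishes before the other starts.
Sorted by start: Tutorial Q&A, Invited Address, Plenary Talk, Sponsor Chat, Workshop Block, Plenary Session.
Invited Address starts after Tutorial Q&A ends; Tutorial Q&A is clear from here.
Plenary Talk starts before Invited Address ends → Invited Address and Plenary Talk overlap.
Sponsor Chat starts after Invited Address ends; Invited Address is clear from here.
Sponsor Chat starts after Plenary Talk ends; Plenary Talk is clear from here.
Workshop Block starts after Sponsor Chat ends; Sponsor Chat is clear from here.
Plenary Session starts after Workshop Block ends.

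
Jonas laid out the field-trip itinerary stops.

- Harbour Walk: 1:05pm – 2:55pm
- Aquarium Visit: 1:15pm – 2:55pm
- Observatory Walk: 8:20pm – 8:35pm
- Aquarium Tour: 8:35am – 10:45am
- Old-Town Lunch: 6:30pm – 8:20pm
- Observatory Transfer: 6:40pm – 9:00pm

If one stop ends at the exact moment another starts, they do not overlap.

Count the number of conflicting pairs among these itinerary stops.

Check each pair: they overlap iff neither finishes before the other starts.
Sorted by start: Aquarium Tour, Harbour Walk, Aquarium Visit, Old-Town Lunch, Observatory Transfer, Observatory Walk.
Harbour Walk starts after Aquarium Tour ends; Aquarium Tour is clear from here.
Aquarium Visit starts before Harbour Walk ends → Harbour Walk and Aquarium Visit overlap.
Old-Town Lunch starts after Harbour Walk ends; Harbour Walk is clear from here.
Old-Town Lunch starts after Aquarium Visit ends; Aquarium Visit is clear from here.
Observatory Transfer starts before Old-Town Lunch ends → Old-Town Lunch and Observatory Transfer overlap.
Observatory Walk starts exactly when Old-Town Lunch ends (back-to-back, no overlap).
Observatory Walk starts before Observatory Transfer ends → Observatory Transfer and Observatory Walk overlap.
Overlapping pairs: Aquarium Visit & Harbour Walk, Observatory Transfer & Observatory Walk, Observatory Transfer & Old-Town Lunch — 3 in total.

3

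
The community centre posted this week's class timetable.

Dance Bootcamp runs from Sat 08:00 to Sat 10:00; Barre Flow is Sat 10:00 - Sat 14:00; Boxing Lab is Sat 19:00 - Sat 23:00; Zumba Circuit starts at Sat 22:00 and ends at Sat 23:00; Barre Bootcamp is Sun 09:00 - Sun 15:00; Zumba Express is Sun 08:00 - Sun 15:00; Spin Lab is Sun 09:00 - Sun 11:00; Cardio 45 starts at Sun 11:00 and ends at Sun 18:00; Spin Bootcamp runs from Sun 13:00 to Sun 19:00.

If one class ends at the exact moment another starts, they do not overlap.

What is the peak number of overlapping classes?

Sweep the timeline, counting +1 at each start and −1 at each end (ends before starts at a tie):
Sat 08:00 start Dance Bootcamp → 1
Sat 10:00 end Dance Bootcamp → 0
Sat 10:00 start Barre Flow → 1
Sat 14:00 end Barre Flow → 0
Sat 19:00 start Boxing Lab → 1
Sat 22:00 start Zumba Circuit → 2
Sat 23:00 end Boxing Lab → 1
Sat 23:00 end Zumba Circuit → 0
Sun 08:00 start Zumba Express → 1
Sun 09:00 start Barre Bootcamp → 2
Sun 09:00 start Spin Lab → 3
Sun 11:00 end Spin Lab → 2
Sun 11:00 start Cardio 45 → 3
Sun 13:00 start Spin Bootcamp → 4
Sun 15:00 end Barre Bootcamp → 3
Sun 15:00 end Zumba Express → 2
Sun 18:00 end Cardio 45 → 1
Sun 19:00 end Spin Bootcamp → 0
Peak is 4, at Sun 13:00 (Barre Bootcamp, Cardio 45, Spin Bootcamp, Zumba Express).

4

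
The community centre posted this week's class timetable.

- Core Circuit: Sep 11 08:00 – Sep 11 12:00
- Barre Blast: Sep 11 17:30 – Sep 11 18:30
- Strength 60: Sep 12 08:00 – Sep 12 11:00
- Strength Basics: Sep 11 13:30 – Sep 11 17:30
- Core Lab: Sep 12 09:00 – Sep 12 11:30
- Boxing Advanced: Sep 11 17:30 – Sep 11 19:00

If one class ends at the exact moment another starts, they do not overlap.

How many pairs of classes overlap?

2

Sorted by start: Core Circuit, Strength Basics, Barre Blast, Boxing Advanced, Strength 60, Core Lab.
Strength Basics starts after Core Circuit ends; Core Circuit is clear from here.
Barre Blast starts exactly when Strength Basics ends (back-to-back, no overlap); Strength Basics is clear from here.
Boxing Advanced starts before Barre Blast ends → Barre Blast and Boxing Advanced overlap.
Strength 60 starts after Barre Blast ends; Barre Blast is clear from here.
Strength 60 starts after Boxing Advanced ends; Boxing Advanced is clear from here.
Core Lab starts before Strength 60 ends → Strength 60 and Core Lab overlap.
Overlapping pairs: Barre Blast & Boxing Advanced, Core Lab & Strength 60 — 2 in total.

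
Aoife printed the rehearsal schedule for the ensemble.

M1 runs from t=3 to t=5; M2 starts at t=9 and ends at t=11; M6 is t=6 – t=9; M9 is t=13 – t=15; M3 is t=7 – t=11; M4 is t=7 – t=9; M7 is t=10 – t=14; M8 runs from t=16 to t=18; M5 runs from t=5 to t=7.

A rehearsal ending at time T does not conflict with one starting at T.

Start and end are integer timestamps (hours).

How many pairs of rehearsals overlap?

Sorted by start: M1, M5, M6, M3, M4, M2, M7, M9, M8.
M5 starts exactly when M1 ends (back-to-back, no overlap), so nothing later overlaps M1 either.
M6 starts before M5 ends → M5 and M6 overlap.
M3 starts exactly when M5 ends (back-to-back, no overlap), so nothing later overlaps M5 either.
M3 starts before M6 ends → M6 and M3 overlap.
M4 starts before M6 ends → M6 and M4 overlap.
M2 starts exactly when M6 ends (back-to-back, no overlap), so nothing later overlaps M6 either.
M4 starts before M3 ends → M3 and M4 overlap.
M2 starts before M3 ends → M3 and M2 overlap.
M7 starts before M3 ends → M3 and M7 overlap.
M9 starts after M3 ends, so nothing later overlaps M3 either.
M2 starts exactly when M4 ends (back-to-back, no overlap), so nothing later overlaps M4 either.
M7 starts before M2 ends → M2 and M7 overlap.
M9 starts after M2 ends, so nothing later overlaps M2 either.
M9 starts before M7 ends → M7 and M9 overlap.
M8 starts after M7 ends.
M8 starts after M9 ends.
Overlapping pairs: M2 & M3, M2 & M7, M3 & M4, M3 & M6, M3 & M7, M4 & M6, M5 & M6, M7 & M9 — 8 in total.

8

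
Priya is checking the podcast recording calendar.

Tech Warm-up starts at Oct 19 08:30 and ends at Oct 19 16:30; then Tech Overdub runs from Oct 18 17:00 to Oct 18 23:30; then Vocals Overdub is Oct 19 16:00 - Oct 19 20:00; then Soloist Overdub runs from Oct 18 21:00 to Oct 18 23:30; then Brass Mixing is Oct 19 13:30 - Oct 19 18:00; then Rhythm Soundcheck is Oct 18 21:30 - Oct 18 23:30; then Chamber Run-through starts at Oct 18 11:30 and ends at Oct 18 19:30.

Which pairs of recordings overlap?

Two intervals overlap when each starts before the other ends.
Sorted by start: Chamber Run-through, Tech Overdub, Soloist Overdub, Rhythm Soundcheck, Tech Warm-up, Brass Mixing, Vocals Overdub.
Tech Overdub starts before Chamber Run-through ends → Chamber Run-through and Tech Overdub overlap.
Soloist Overdub starts after Chamber Run-through ends — done with Chamber Run-through.
Soloist Overdub starts before Tech Overdub ends → Tech Overdub and Soloist Overdub overlap.
Rhythm Soundcheck starts before Tech Overdub ends → Tech Overdub and Rhythm Soundcheck overlap.
Tech Warm-up starts after Tech Overdub ends — done with Tech Overdub.
Rhythm Soundcheck starts before Soloist Overdub ends → Soloist Overdub and Rhythm Soundcheck overlap.
Tech Warm-up starts after Soloist Overdub ends — done with Soloist Overdub.
Tech Warm-up starts after Rhythm Soundcheck ends — done with Rhythm Soundcheck.
Brass Mixing starts before Tech Warm-up ends → Tech Warm-up and Brass Mixing overlap.
Vocals Overdub starts before Tech Warm-up ends → Tech Warm-up and Vocals Overdub overlap.
Vocals Overdub starts before Brass Mixing ends → Brass Mixing and Vocals Overdub overlap.

Brass Mixing & Tech Warm-up, Brass Mixing & Vocals Overdub, Chamber Run-through & Tech Overdub, Rhythm Soundcheck & Soloist Overdub, Rhythm Soundcheck & Tech Overdub, Soloist Overdub & Tech Overdub, Tech Warm-up & Vocals Overdub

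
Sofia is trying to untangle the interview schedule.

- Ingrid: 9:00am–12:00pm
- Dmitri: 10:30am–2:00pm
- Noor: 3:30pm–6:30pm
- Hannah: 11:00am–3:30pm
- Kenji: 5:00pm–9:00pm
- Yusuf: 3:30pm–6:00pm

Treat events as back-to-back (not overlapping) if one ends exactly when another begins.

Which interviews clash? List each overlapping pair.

Sorted by start: Ingrid, Dmitri, Hannah, Noor, Yusuf, Kenji.
Dmitri starts before Ingrid ends → Ingrid and Dmitri overlap.
Hannah starts before Ingrid ends → Ingrid and Hannah overlap.
Noor starts after Ingrid ends, so nothing later overlaps Ingrid either.
Hannah starts before Dmitri ends → Dmitri and Hannah overlap.
Noor starts after Dmitri ends, so nothing later overlaps Dmitri either.
Noor starts exactly when Hannah ends (back-to-back, no overlap), so nothing later overlaps Hannah either.
Yusuf starts before Noor ends → Noor and Yusuf overlap.
Kenji starts before Noor ends → Noor and Kenji overlap.
Kenji starts before Yusuf ends → Yusuf and Kenji overlap.

Dmitri & Hannah, Dmitri & Ingrid, Hannah & Ingrid, Kenji & Noor, Kenji & Yusuf, Noor & Yusuf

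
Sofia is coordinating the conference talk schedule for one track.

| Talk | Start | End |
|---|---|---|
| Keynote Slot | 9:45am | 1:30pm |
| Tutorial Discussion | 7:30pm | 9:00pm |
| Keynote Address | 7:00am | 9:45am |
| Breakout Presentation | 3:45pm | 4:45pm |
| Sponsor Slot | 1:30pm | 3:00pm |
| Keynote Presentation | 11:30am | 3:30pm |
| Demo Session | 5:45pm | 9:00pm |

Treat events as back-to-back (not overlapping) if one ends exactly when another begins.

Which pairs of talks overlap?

Demo Session & Tutorial Discussion, Keynote Presentation & Keynote Slot, Keynote Presentation & Sponsor Slot

Sorted by start: Keynote Address, Keynote Slot, Keynote Presentation, Sponsor Slot, Breakout Presentation, Demo Session, Tutorial Discussion.
Keynote Slot starts exactly when Keynote Address ends (back-to-back, no overlap); Keynote Address is clear from here.
Keynote Presentation starts before Keynote Slot ends → Keynote Slot and Keynote Presentation overlap.
Sponsor Slot starts exactly when Keynote Slot ends (back-to-back, no overlap); Keynote Slot is clear from here.
Sponsor Slot starts before Keynote Presentation ends → Keynote Presentation and Sponsor Slot overlap.
Breakout Presentation starts after Keynote Presentation ends; Keynote Presentation is clear from here.
Breakout Presentation starts after Sponsor Slot ends; Sponsor Slot is clear from here.
Demo Session starts after Breakout Presentation ends; Breakout Presentation is clear from here.
Tutorial Discussion starts before Demo Session ends → Demo Session and Tutorial Discussion overlap.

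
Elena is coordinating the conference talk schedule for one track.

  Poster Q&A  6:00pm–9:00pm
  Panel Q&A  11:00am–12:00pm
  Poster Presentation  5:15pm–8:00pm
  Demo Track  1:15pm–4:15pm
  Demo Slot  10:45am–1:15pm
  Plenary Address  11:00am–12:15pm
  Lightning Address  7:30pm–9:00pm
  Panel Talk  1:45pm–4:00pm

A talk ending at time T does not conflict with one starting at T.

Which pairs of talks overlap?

Sorted by start: Demo Slot, Plenary Address, Panel Q&A, Demo Track, Panel Talk, Poster Presentation, Poster Q&A, Lightning Address.
Plenary Address starts before Demo Slot ends → Demo Slot and Plenary Address overlap.
Panel Q&A starts before Demo Slot ends → Demo Slot and Panel Q&A overlap.
Demo Track starts exactly when Demo Slot ends (back-to-back, no overlap), so nothing later overlaps Demo Slot either.
Panel Q&A starts before Plenary Address ends → Plenary Address and Panel Q&A overlap.
Demo Track starts after Plenary Address ends, so nothing later overlaps Plenary Address either.
Demo Track starts after Panel Q&A ends, so nothing later overlaps Panel Q&A either.
Panel Talk starts before Demo Track ends → Demo Track and Panel Talk overlap.
Poster Presentation starts after Demo Track ends, so nothing later overlaps Demo Track either.
Poster Presentation starts after Panel Talk ends, so nothing later overlaps Panel Talk either.
Poster Q&A starts before Poster Presentation ends → Poster Presentation and Poster Q&A overlap.
Lightning Address starts before Poster Presentation ends → Poster Presentation and Lightning Address overlap.
Lightning Address starts before Poster Q&A ends → Poster Q&A and Lightning Address overlap.

Demo Slot & Panel Q&A, Demo Slot & Plenary Address, Demo Track & Panel Talk, Lightning Address & Poster Presentation, Lightning Address & Poster Q&A, Panel Q&A & Plenary Address, Poster Presentation & Poster Q&A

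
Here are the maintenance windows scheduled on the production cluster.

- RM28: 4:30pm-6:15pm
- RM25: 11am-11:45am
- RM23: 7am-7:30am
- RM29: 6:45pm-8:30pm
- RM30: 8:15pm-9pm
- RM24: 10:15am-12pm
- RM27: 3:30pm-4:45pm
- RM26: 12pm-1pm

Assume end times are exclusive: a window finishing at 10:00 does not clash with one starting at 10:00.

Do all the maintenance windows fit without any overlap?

Sorted by start: RM23, RM24, RM25, RM26, RM27, RM28, RM29, RM30.
RM24 starts after RM23 ends, so RM23 has no further overlaps.
RM25 starts before RM24 ends → RM24 and RM25 overlap.
That's a conflict, so the schedule is not conflict-free.

No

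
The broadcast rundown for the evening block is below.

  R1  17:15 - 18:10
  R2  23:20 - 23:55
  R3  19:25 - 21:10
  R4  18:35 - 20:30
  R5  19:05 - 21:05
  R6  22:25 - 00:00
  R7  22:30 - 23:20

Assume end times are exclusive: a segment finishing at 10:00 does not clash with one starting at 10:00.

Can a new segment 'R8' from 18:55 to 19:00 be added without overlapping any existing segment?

R1: ends 18:10 at or before R8 starts 18:55 → clear.
R4: starts 18:35 before R8 ends 19:00, and ends 20:30 after R8 starts 18:55 → overlap.
R5: starts 19:05 at or after R8 ends 19:00 → clear.
R3: starts 19:25 at or after R8 ends 19:00 → clear.
R6: starts 22:25 at or after R8 ends 19:00 → clear.
R7: starts 22:30 at or after R8 ends 19:00 → clear.
R2: starts 23:20 at or after R8 ends 19:00 → clear.
R8 overlaps R4.

No — it overlaps R4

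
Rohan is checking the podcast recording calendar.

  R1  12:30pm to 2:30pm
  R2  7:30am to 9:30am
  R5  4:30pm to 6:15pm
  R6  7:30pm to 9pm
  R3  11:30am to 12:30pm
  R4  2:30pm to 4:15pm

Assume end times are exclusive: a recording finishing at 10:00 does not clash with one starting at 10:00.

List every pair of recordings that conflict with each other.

none

Two intervals overlap when each starts before the other ends.
Sorted by start: R2, R3, R1, R4, R5, R6.
R3 starts after R2 ends — done with R2.
R1 starts exactly when R3 ends (back-to-back, no overlap) — done with R3.
R4 starts exactly when R1 ends (back-to-back, no overlap) — done with R1.
R5 starts after R4 ends — done with R4.
R6 starts after R5 ends.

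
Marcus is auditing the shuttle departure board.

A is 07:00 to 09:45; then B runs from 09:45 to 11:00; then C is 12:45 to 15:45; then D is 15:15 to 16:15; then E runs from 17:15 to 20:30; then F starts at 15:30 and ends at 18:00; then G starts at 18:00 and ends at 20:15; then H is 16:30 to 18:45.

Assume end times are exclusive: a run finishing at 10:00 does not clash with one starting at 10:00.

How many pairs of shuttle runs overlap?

Check each pair: they overlap iff neither finishes before the other starts.
Sorted by start: A, B, C, D, F, H, E, G.
B starts exactly when A ends (back-to-back, no overlap), so nothing later overlaps A either.
C starts after B ends, so nothing later overlaps B either.
D starts before C ends → C and D overlap.
F starts before C ends → C and F overlap.
H starts after C ends, so nothing later overlaps C either.
F starts before D ends → D and F overlap.
H starts after D ends, so nothing later overlaps D either.
H starts before F ends → F and H overlap.
E starts before F ends → F and E overlap.
G starts exactly when F ends (back-to-back, no overlap).
E starts before H ends → H and E overlap.
G starts before H ends → H and G overlap.
G starts before E ends → E and G overlap.
Overlapping pairs: C & D, C & F, D & F, E & F, E & G, E & H, F & H, G & H — 8 in total.

8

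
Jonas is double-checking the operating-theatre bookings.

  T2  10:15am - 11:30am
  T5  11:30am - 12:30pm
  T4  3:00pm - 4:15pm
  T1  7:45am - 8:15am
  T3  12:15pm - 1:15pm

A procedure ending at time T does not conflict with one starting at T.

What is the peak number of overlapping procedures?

Walk through starts and ends in time order (an end at T is processed before a start at T):
7:45am start T1 → 1
8:15am end T1 → 0
10:15am start T2 → 1
11:30am end T2 → 0
11:30am start T5 → 1
12:15pm start T3 → 2
12:30pm end T5 → 1
1:15pm end T3 → 0
3:00pm start T4 → 1
4:15pm end T4 → 0
Peak is 2, at 12:15pm (T3, T5).

2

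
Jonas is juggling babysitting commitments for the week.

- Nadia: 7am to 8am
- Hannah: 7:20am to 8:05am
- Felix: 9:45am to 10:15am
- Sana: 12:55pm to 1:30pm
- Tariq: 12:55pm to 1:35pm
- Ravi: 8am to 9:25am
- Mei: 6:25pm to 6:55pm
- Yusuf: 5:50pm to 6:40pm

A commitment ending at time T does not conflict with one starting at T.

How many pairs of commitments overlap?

Two intervals overlap when each starts before the other ends.
Sorted by start: Nadia, Hannah, Ravi, Felix, Sana, Tariq, Yusuf, Mei.
Hannah starts before Nadia ends → Nadia and Hannah overlap.
Ravi starts exactly when Nadia ends (back-to-back, no overlap) — done with Nadia.
Ravi starts before Hannah ends → Hannah and Ravi overlap.
Felix starts after Hannah ends — done with Hannah.
Felix starts after Ravi ends — done with Ravi.
Sana starts after Felix ends — done with Felix.
Tariq starts before Sana ends → Sana and Tariq overlap.
Yusuf starts after Sana ends — done with Sana.
Yusuf starts after Tariq ends — done with Tariq.
Mei starts before Yusuf ends → Yusuf and Mei overlap.
Overlapping pairs: Hannah & Nadia, Hannah & Ravi, Mei & Yusuf, Sana & Tariq — 4 in total.

4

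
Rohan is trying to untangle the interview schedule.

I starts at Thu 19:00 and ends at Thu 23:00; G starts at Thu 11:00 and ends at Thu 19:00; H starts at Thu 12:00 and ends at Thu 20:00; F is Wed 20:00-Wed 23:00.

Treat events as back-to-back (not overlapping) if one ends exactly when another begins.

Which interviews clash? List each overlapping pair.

G & H, H & I

Check each pair: they overlap iff neither finishes before the other starts.
Sorted by start: F, G, H, I.
G starts after F ends — done with F.
H starts before G ends → G and H overlap.
I starts exactly when G ends (back-to-back, no overlap).
I starts before H ends → H and I overlap.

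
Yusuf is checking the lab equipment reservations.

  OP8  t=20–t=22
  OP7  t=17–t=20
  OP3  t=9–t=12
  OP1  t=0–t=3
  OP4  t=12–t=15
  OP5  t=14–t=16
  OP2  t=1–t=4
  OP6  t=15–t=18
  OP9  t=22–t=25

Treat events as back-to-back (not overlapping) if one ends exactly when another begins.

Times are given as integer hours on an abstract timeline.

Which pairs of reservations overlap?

OP1 & OP2, OP4 & OP5, OP5 & OP6, OP6 & OP7

Sorted by start: OP1, OP2, OP3, OP4, OP5, OP6, OP7, OP8, OP9.
OP2 starts before OP1 ends → OP1 and OP2 overlap.
OP3 starts after OP1 ends, so OP1 has no further overlaps.
OP3 starts after OP2 ends, so OP2 has no further overlaps.
OP4 starts exactly when OP3 ends (back-to-back, no overlap), so OP3 has no further overlaps.
OP5 starts before OP4 ends → OP4 and OP5 overlap.
OP6 starts exactly when OP4 ends (back-to-back, no overlap), so OP4 has no further overlaps.
OP6 starts before OP5 ends → OP5 and OP6 overlap.
OP7 starts after OP5 ends, so OP5 has no further overlaps.
OP7 starts before OP6 ends → OP6 and OP7 overlap.
OP8 starts after OP6 ends, so OP6 has no further overlaps.
OP8 starts exactly when OP7 ends (back-to-back, no overlap), so OP7 has no further overlaps.
OP9 starts exactly when OP8 ends (back-to-back, no overlap).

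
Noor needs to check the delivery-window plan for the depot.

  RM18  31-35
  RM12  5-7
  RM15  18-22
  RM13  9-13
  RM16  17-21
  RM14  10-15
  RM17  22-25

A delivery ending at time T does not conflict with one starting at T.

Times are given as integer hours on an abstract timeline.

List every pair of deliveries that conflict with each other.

RM13 & RM14, RM15 & RM16

Sorted by start: RM12, RM13, RM14, RM16, RM15, RM17, RM18.
RM13 starts after RM12 ends, so nothing later overlaps RM12 either.
RM14 starts before RM13 ends → RM13 and RM14 overlap.
RM16 starts after RM13 ends, so nothing later overlaps RM13 either.
RM16 starts after RM14 ends, so nothing later overlaps RM14 either.
RM15 starts before RM16 ends → RM16 and RM15 overlap.
RM17 starts after RM16 ends, so nothing later overlaps RM16 either.
RM17 starts exactly when RM15 ends (back-to-back, no overlap), so nothing later overlaps RM15 either.
RM18 starts after RM17 ends.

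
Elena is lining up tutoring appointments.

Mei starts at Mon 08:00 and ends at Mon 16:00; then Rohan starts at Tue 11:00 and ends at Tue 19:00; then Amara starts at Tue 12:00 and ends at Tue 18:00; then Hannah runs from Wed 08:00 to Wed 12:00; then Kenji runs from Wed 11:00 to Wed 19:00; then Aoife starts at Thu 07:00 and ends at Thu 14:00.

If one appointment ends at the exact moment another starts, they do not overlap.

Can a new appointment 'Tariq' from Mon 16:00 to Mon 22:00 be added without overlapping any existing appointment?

Yes — the slot is free

Mei: ends Mon 16:00 at or before Tariq starts Mon 16:00 → clear.
Rohan: starts Tue 11:00 at or after Tariq ends Mon 22:00 → clear.
Amara: starts Tue 12:00 at or after Tariq ends Mon 22:00 → clear.
Hannah: starts Wed 08:00 at or after Tariq ends Mon 22:00 → clear.
Kenji: starts Wed 11:00 at or after Tariq ends Mon 22:00 → clear.
Aoife: starts Thu 07:00 at or after Tariq ends Mon 22:00 → clear.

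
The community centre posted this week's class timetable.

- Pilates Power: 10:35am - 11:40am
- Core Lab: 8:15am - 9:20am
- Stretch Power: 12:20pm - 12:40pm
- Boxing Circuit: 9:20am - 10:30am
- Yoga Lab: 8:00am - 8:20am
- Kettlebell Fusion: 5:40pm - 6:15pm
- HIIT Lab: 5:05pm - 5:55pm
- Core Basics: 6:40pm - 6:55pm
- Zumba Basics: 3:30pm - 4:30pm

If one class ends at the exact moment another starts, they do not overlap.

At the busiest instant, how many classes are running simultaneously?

Sweep the timeline, counting +1 at each start and −1 at each end (ends before starts at a tie):
8:00am start Yoga Lab → 1
8:15am start Core Lab → 2
8:20am end Yoga Lab → 1
9:20am end Core Lab → 0
9:20am start Boxing Circuit → 1
10:30am end Boxing Circuit → 0
10:35am start Pilates Power → 1
11:40am end Pilates Power → 0
12:20pm start Stretch Power → 1
12:40pm end Stretch Power → 0
3:30pm start Zumba Basics → 1
4:30pm end Zumba Basics → 0
5:05pm start HIIT Lab → 1
5:40pm start Kettlebell Fusion → 2
5:55pm end HIIT Lab → 1
6:15pm end Kettlebell Fusion → 0
6:40pm start Core Basics → 1
6:55pm end Core Basics → 0
Peak is 2, at 8:15am (Core Lab, Yoga Lab).

2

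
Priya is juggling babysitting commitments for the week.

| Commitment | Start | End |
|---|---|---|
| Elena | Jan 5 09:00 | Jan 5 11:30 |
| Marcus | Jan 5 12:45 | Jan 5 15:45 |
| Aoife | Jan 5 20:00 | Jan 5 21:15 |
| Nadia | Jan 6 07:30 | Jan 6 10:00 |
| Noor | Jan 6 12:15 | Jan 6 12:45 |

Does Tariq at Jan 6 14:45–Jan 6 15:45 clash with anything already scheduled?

Elena: ends Jan 5 11:30 at or before Tariq starts Jan 6 14:45 → clear.
Marcus: ends Jan 5 15:45 at or before Tariq starts Jan 6 14:45 → clear.
Aoife: ends Jan 5 21:15 at or before Tariq starts Jan 6 14:45 → clear.
Nadia: ends Jan 6 10:00 at or before Tariq starts Jan 6 14:45 → clear.
Noor: ends Jan 6 12:45 at or before Tariq starts Jan 6 14:45 → clear.

No — it doesn't clash with anything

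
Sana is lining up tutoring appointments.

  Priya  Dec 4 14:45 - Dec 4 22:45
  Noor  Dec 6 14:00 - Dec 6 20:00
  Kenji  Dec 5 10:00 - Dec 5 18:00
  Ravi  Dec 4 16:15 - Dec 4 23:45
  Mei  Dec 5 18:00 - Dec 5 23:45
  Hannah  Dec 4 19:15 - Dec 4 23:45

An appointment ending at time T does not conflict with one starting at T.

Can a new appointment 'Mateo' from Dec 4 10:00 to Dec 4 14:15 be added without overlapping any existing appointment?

Priya: starts Dec 4 14:45 at or after Mateo ends Dec 4 14:15 → clear.
Ravi: starts Dec 4 16:15 at or after Mateo ends Dec 4 14:15 → clear.
Hannah: starts Dec 4 19:15 at or after Mateo ends Dec 4 14:15 → clear.
Kenji: starts Dec 5 10:00 at or after Mateo ends Dec 4 14:15 → clear.
Mei: starts Dec 5 18:00 at or after Mateo ends Dec 4 14:15 → clear.
Noor: starts Dec 6 14:00 at or after Mateo ends Dec 4 14:15 → clear.

Yes — the slot is free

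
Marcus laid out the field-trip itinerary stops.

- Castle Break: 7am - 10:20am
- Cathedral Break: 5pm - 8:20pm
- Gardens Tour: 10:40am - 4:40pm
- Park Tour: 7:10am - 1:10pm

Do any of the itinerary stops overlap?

Yes

Sorted by start: Castle Break, Park Tour, Gardens Tour, Cathedral Break.
Park Tour starts before Castle Break ends → Castle Break and Park Tour overlap.
That's a conflict, so the schedule is not conflict-free.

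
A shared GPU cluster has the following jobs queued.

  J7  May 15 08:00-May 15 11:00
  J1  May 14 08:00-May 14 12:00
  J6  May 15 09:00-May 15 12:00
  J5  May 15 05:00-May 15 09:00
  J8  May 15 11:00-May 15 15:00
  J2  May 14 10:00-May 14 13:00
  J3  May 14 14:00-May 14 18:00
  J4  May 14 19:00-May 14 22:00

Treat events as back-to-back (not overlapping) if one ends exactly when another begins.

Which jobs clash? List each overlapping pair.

Two intervals overlap when each starts before the other ends.
Sorted by start: J1, J2, J3, J4, J5, J7, J6, J8.
J2 starts before J1 ends → J1 and J2 overlap.
J3 starts after J1 ends; J1 is clear from here.
J3 starts after J2 ends; J2 is clear from here.
J4 starts after J3 ends; J3 is clear from here.
J5 starts after J4 ends; J4 is clear from here.
J7 starts before J5 ends → J5 and J7 overlap.
J6 starts exactly when J5 ends (back-to-back, no overlap); J5 is clear from here.
J6 starts before J7 ends → J7 and J6 overlap.
J8 starts exactly when J7 ends (back-to-back, no overlap).
J8 starts before J6 ends → J6 and J8 overlap.

J1 & J2, J5 & J7, J6 & J7, J6 & J8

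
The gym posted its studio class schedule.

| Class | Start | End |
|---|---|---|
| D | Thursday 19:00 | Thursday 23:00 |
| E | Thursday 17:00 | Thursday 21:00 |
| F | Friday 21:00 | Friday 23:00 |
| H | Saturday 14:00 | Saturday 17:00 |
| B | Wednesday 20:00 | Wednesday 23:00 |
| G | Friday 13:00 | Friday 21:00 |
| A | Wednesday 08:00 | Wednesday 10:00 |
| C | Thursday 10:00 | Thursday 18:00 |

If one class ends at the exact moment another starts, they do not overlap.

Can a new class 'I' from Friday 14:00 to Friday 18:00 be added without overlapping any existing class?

No — it overlaps G

A: ends Wednesday 10:00 at or before I starts Friday 14:00 → clear.
B: ends Wednesday 23:00 at or before I starts Friday 14:00 → clear.
C: ends Thursday 18:00 at or before I starts Friday 14:00 → clear.
E: ends Thursday 21:00 at or before I starts Friday 14:00 → clear.
D: ends Thursday 23:00 at or before I starts Friday 14:00 → clear.
G: starts Friday 13:00 before I ends Friday 18:00, and ends Friday 21:00 after I starts Friday 14:00 → overlap.
F: starts Friday 21:00 at or after I ends Friday 18:00 → clear.
H: starts Saturday 14:00 at or after I ends Friday 18:00 → clear.
I overlaps G.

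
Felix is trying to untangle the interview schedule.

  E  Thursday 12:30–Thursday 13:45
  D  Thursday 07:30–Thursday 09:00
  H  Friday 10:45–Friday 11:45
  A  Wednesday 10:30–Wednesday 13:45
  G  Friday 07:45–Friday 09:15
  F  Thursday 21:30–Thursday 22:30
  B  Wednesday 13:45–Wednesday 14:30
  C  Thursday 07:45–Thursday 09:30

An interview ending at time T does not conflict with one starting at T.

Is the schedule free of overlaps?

No

Sorted by start: A, B, D, C, E, F, G, H.
B starts exactly when A ends (back-to-back, no overlap), so nothing later overlaps A either.
D starts after B ends, so nothing later overlaps B either.
C starts before D ends → D and C overlap.
That's a conflict, so the schedule is not conflict-free.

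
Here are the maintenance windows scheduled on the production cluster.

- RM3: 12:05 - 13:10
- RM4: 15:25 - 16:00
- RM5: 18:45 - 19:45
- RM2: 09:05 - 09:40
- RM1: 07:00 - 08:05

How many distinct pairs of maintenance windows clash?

Sorted by start: RM1, RM2, RM3, RM4, RM5.
RM2 starts after RM1 ends — done with RM1.
RM3 starts after RM2 ends — done with RM2.
RM4 starts after RM3 ends — done with RM3.
RM5 starts after RM4 ends.
No pair overlaps.

0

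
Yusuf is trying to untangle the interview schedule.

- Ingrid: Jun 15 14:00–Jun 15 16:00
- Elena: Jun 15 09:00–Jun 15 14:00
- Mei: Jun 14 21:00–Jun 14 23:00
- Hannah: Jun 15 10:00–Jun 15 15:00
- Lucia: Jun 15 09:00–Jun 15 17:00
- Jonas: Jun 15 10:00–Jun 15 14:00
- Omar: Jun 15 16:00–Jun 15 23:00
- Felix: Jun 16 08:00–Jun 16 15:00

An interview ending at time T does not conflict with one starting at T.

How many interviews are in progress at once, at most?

4

Sweep the timeline, counting +1 at each start and −1 at each end (ends before starts at a tie):
Jun 14 21:00 start Mei → 1
Jun 14 23:00 end Mei → 0
Jun 15 09:00 start Elena → 1
Jun 15 09:00 start Lucia → 2
Jun 15 10:00 start Hannah → 3
Jun 15 10:00 start Jonas → 4
Jun 15 14:00 end Elena → 3
Jun 15 14:00 end Jonas → 2
Jun 15 14:00 start Ingrid → 3
Jun 15 15:00 end Hannah → 2
Jun 15 16:00 end Ingrid → 1
Jun 15 16:00 start Omar → 2
Jun 15 17:00 end Lucia → 1
Jun 15 23:00 end Omar → 0
Jun 16 08:00 start Felix → 1
Jun 16 15:00 end Felix → 0
Peak is 4, at Jun 15 10:00 (Elena, Hannah, Jonas, Lucia).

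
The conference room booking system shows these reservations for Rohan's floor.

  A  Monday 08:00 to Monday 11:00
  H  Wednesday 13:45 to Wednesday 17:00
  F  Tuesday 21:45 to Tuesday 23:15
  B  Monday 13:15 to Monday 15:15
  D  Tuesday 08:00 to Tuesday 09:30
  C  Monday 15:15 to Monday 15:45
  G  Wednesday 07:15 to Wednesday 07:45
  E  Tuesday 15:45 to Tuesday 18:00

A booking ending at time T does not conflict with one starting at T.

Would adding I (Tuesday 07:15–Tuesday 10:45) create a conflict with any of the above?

A: ends Monday 11:00 at or before I starts Tuesday 07:15 → clear.
B: ends Monday 15:15 at or before I starts Tuesday 07:15 → clear.
C: ends Monday 15:45 at or before I starts Tuesday 07:15 → clear.
D: starts Tuesday 08:00 before I ends Tuesday 10:45, and ends Tuesday 09:30 after I starts Tuesday 07:15 → overlap.
E: starts Tuesday 15:45 at or after I ends Tuesday 10:45 → clear.
F: starts Tuesday 21:45 at or after I ends Tuesday 10:45 → clear.
G: starts Wednesday 07:15 at or after I ends Tuesday 10:45 → clear.
H: starts Wednesday 13:45 at or after I ends Tuesday 10:45 → clear.
I overlaps D.

Yes — it overlaps D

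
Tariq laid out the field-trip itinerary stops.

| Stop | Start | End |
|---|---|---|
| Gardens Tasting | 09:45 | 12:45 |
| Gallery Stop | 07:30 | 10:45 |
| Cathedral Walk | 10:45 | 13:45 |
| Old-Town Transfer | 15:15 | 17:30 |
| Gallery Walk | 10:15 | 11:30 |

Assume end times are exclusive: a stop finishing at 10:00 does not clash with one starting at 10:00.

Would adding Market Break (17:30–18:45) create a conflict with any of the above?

Gallery Stop: ends 10:45 at or before Market Break starts 17:30 → clear.
Gardens Tasting: ends 12:45 at or before Market Break starts 17:30 → clear.
Gallery Walk: ends 11:30 at or before Market Break starts 17:30 → clear.
Cathedral Walk: ends 13:45 at or before Market Break starts 17:30 → clear.
Old-Town Transfer: ends 17:30 at or before Market Break starts 17:30 → clear.

No — it doesn't clash with anything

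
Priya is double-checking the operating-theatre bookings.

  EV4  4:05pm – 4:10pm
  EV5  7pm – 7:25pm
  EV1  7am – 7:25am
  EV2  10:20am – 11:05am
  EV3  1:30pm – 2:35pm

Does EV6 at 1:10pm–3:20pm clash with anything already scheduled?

Yes — it overlaps EV3

EV1: ends 7:25am at or before EV6 starts 1:10pm → clear.
EV2: ends 11:05am at or before EV6 starts 1:10pm → clear.
EV3: starts 1:30pm before EV6 ends 3:20pm, and ends 2:35pm after EV6 starts 1:10pm → overlap.
EV4: starts 4:05pm at or after EV6 ends 3:20pm → clear.
EV5: starts 7pm at or after EV6 ends 3:20pm → clear.
EV6 overlaps EV3.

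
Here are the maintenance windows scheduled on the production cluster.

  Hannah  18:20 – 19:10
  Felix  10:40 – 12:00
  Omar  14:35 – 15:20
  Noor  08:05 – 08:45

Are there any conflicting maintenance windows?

Sorted by start: Noor, Felix, Omar, Hannah.
Felix starts after Noor ends, so nothing later overlaps Noor either.
Omar starts after Felix ends, so nothing later overlaps Felix either.
Hannah starts after Omar ends.
Every pair is clear; the schedule has no overlaps.

No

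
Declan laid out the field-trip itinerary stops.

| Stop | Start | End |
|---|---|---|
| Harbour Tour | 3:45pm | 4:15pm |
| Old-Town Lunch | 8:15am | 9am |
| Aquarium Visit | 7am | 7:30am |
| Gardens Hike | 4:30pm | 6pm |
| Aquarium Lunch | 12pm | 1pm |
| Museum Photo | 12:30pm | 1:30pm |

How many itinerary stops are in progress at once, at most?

Sweep the timeline, counting +1 at each start and −1 at each end (ends before starts at a tie):
7am start Aquarium Visit → 1
7:30am end Aquarium Visit → 0
8:15am start Old-Town Lunch → 1
9am end Old-Town Lunch → 0
12pm start Aquarium Lunch → 1
12:30pm start Museum Photo → 2
1pm end Aquarium Lunch → 1
1:30pm end Museum Photo → 0
3:45pm start Harbour Tour → 1
4:15pm end Harbour Tour → 0
4:30pm start Gardens Hike → 1
6pm end Gardens Hike → 0
Peak is 2, at 12:30pm (Aquarium Lunch, Museum Photo).

2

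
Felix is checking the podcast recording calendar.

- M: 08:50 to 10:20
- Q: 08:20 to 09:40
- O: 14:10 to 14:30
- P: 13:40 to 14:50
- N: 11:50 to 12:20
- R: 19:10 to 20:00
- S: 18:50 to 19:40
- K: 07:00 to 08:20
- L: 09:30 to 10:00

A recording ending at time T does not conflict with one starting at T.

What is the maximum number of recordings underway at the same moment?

Sort all start/end points and keep a running count:
07:00 start K → 1
08:20 end K → 0
08:20 start Q → 1
08:50 start M → 2
09:30 start L → 3
09:40 end Q → 2
10:00 end L → 1
10:20 end M → 0
11:50 start N → 1
12:20 end N → 0
13:40 start P → 1
14:10 start O → 2
14:30 end O → 1
14:50 end P → 0
18:50 start S → 1
19:10 start R → 2
19:40 end S → 1
20:00 end R → 0
Peak is 3, at 09:30 (L, M, Q).

3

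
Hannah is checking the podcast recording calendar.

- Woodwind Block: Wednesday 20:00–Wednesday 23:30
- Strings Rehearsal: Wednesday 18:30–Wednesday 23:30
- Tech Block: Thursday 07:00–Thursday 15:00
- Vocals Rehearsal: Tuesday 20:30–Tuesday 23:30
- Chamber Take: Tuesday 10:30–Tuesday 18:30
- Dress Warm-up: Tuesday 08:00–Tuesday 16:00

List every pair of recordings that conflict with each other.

Check each pair: they overlap iff neither finishes before the other starts.
Sorted by start: Dress Warm-up, Chamber Take, Vocals Rehearsal, Strings Rehearsal, Woodwind Block, Tech Block.
Chamber Take starts before Dress Warm-up ends → Dress Warm-up and Chamber Take overlap.
Vocals Rehearsal starts after Dress Warm-up ends, so nothing later overlaps Dress Warm-up either.
Vocals Rehearsal starts after Chamber Take ends, so nothing later overlaps Chamber Take either.
Strings Rehearsal starts after Vocals Rehearsal ends, so nothing later overlaps Vocals Rehearsal either.
Woodwind Block starts before Strings Rehearsal ends → Strings Rehearsal and Woodwind Block overlap.
Tech Block starts after Strings Rehearsal ends.
Tech Block starts after Woodwind Block ends.

Chamber Take & Dress Warm-up, Strings Rehearsal & Woodwind Block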